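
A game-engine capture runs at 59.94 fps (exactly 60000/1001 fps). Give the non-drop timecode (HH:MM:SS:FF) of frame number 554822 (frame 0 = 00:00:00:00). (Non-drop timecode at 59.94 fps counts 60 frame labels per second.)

02:34:07:02

554822 ÷ 60 = 9247 full seconds, remainder 2 frames.
9247 s = 2 h 34 min 7 s.
Timecode: 02:34:07:02.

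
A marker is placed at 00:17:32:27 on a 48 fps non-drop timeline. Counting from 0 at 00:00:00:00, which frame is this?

Total seconds to the label: (0 × 3600 + 17 × 60 + 32) = 1052.
Frame index = 1052 × 48 + 27 = 50523.

50523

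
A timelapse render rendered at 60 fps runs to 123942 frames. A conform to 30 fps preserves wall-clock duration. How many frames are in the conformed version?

Target frames = source frames × (target rate / source rate) = 123942 × (30)/(60) = 123942 × 1/2 = 61971.

61971 frames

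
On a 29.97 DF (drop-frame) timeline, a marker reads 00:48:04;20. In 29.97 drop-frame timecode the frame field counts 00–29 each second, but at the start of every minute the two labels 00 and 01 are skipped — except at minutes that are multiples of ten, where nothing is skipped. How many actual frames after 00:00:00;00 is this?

Complete 10-minute blocks: 4, each 17982 frames → 71928.
Remaining 8 whole minutes in the current block: 1800 + 7 × 1798 = 14386 frames.
Within the current minute: 4 × 30 + 20 − 2 = 138 (labels ;00/;01 skipped at this minute). Total = 71928 + 14386 + 138 = 86452.

86452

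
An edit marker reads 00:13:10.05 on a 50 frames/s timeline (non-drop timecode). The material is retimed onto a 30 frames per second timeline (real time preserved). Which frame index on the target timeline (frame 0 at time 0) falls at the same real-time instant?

frame 23703

Source frame index: (0×3600 + 13×60 + 10) × 50 + 5 = 39505.
Real time: 39505 / (50) = 7901/10 s.
Target frame: (7901/10) × (30) = 23703.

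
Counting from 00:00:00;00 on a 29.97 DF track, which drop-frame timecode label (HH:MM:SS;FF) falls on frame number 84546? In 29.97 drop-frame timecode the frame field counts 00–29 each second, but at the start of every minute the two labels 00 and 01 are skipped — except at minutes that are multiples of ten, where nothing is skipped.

Ten DF minutes hold 17982 frames, so frame 84546 lies in block 4 (frames 71928–89909) with 12618 frames into that block.
The block's first minute is 1800 frames and the rest 1798 each; 12618 frames reaches minute 7, so 4 × 18 + 7 × 2 = 86 labels have been skipped so far.
Adding those back, label number 84546 + 86 = 84632 at 30 labels/s is 2821 s + 2 f = 0 h 47 min 1 s frame 2, i.e. 00:47:01;02.

00:47:01;02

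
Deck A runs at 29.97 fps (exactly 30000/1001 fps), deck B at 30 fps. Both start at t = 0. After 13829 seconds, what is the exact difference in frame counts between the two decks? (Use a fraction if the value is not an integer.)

414870/1001 frames

A emits 30000/1001 × 13829 = 414870000/1001 frames; B emits 30 × 13829 = 414870.
Difference = 414870/1001 frames (≈ 414.4555); B is ahead of A.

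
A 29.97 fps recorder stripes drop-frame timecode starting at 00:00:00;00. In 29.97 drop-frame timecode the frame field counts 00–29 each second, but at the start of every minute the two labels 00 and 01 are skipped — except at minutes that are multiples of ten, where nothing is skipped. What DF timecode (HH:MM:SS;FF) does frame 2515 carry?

Ten DF minutes hold 17982 frames, so frame 2515 lies in block 0 (frames 0–17981) with 2515 frames into that block.
The block's first minute is 1800 frames and the rest 1798 each; 2515 frames reaches minute 1, so 0 × 18 + 1 × 2 = 2 labels have been skipped so far.
Adding those back, label number 2515 + 2 = 2517 at 30 labels/s is 83 s + 27 f = 0 h 1 min 23 s frame 27, i.e. 00:01:23;27.

00:01:23;27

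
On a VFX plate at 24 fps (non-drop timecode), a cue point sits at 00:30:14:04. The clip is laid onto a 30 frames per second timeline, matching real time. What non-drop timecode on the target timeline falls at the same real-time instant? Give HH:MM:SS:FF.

00:30:14:05

Source frame index: (0×3600 + 30×60 + 14) × 24 + 4 = 43540.
Real time: 43540 / (24) = 10885/6 s.
Target frame: (10885/6) × (30) = 54425.
At 30 labels/s: frame 54425 → 00:30:14:05.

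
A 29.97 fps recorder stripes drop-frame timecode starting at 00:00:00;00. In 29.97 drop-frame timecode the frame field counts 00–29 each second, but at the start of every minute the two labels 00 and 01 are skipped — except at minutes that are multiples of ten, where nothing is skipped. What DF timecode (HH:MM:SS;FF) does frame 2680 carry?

Ten DF minutes hold 17982 frames, so frame 2680 lies in block 0 (frames 0–17981) with 2680 frames into that block.
The block's first minute is 1800 frames and the rest 1798 each; 2680 frames reaches minute 1, so 0 × 18 + 1 × 2 = 2 labels have been skipped so far.
Adding those back, label number 2680 + 2 = 2682 at 30 labels/s is 89 s + 12 f = 0 h 1 min 29 s frame 12, i.e. 00:01:29;12.

00:01:29;12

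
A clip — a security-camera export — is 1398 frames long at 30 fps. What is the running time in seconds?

Running time = 1398 / (30) = 46.6 s.

46.6 seconds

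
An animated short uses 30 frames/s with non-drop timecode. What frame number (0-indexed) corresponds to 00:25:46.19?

Total seconds to the label: (0 × 3600 + 25 × 60 + 46) = 1546.
Frame index = 1546 × 30 + 19 = 46399.

frame 46399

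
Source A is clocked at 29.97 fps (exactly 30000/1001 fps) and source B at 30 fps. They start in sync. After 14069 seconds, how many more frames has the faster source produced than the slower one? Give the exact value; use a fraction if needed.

38370/91 frames

A emits 30000/1001 × 14069 = 38370000/91 frames; B emits 30 × 14069 = 422070.
Difference = 38370/91 frames (≈ 421.6484); B is ahead of A.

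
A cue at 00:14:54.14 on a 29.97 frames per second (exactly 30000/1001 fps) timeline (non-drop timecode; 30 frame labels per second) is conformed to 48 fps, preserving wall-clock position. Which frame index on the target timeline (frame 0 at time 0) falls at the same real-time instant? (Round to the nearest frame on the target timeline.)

frame 42977

Source frame index: (0×3600 + 14×60 + 54) × 30 + 14 = 26834.
Real time: 26834 / (30000/1001) = 13430417/15000 s.
Target frame: (13430417/15000) × (48) = 26860834/625 ≈ 42977.334 → 42977.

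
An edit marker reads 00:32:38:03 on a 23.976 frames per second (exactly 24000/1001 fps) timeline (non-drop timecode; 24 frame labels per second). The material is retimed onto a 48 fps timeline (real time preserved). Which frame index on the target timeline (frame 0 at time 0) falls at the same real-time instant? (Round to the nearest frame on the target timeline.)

frame 94084

Source frame index: (0×3600 + 32×60 + 38) × 24 + 3 = 46995.
Real time: 46995 / (24000/1001) = 3136133/1600 s.
Target frame: (3136133/1600) × (48) = 9408399/100 ≈ 94083.990 → 94084.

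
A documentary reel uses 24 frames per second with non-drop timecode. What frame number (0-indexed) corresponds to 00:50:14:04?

Total seconds to the label: (0 × 3600 + 50 × 60 + 14) = 3014.
Frame index = 3014 × 24 + 4 = 72340.

72340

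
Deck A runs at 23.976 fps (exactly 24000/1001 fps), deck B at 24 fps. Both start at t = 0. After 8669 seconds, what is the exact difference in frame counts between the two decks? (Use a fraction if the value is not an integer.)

A emits 24000/1001 × 8669 = 208056000/1001 frames; B emits 24 × 8669 = 208056.
Difference = 208056/1001 frames (≈ 207.8482); B is ahead of A.

208056/1001 frames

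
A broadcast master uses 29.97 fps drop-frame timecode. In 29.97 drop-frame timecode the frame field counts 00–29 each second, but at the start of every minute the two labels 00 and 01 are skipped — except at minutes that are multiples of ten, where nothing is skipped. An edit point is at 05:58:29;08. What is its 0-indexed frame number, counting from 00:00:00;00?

Complete 10-minute blocks: 35, each 17982 frames → 629370.
Remaining 8 whole minutes in the current block: 1800 + 7 × 1798 = 14386 frames.
Within the current minute: 29 × 30 + 8 − 2 = 876 (labels ;00/;01 skipped at this minute). Total = 629370 + 14386 + 876 = 644632.

644632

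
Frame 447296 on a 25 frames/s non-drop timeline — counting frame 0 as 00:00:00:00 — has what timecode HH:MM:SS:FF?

447296 ÷ 25 = 17891 full seconds, remainder 21 frames.
17891 s = 4 h 58 min 11 s.
Timecode: 04:58:11:21.

04:58:11:21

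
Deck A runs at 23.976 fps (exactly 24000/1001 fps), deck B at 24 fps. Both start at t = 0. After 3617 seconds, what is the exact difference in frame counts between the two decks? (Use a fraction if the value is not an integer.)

86808/1001 frames

A emits 24000/1001 × 3617 = 86808000/1001 frames; B emits 24 × 3617 = 86808.
Difference = 86808/1001 frames (≈ 86.7213); B is ahead of A.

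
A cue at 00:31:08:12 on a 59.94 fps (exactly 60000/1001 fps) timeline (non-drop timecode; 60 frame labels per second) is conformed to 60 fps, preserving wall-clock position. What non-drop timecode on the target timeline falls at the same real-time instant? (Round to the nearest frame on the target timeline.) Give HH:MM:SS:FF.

Source frame index: (0×3600 + 31×60 + 8) × 60 + 12 = 112092.
Real time: 112092 / (60000/1001) = 9350341/5000 s.
Target frame: (9350341/5000) × (60) = 28051023/250 ≈ 112204.092 → 112204.
At 60 labels/s: frame 112204 → 00:31:10:04.

00:31:10:04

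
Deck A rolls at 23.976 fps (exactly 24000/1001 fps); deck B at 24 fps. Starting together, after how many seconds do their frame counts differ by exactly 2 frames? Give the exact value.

1001/12 seconds

The gap grows by |24 − 24000/1001| = 24/1001 frames per second.
Time for a 2-frame gap: 2 ÷ (24/1001) = 1001/12 s.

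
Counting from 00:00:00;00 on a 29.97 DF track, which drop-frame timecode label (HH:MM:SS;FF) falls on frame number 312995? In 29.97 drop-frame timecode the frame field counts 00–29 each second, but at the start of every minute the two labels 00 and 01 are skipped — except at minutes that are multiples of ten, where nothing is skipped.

Each 10-minute DF block holds 10 × 60 × 30 − 9 × 2 = 17982 frames. 312995 ÷ 17982 → 17 full blocks, remainder 7301.
Within the partial block the first minute is 1800 frames and each further minute 1798, so 4 further minute boundaries passed. Total skipped labels = 18 × 17 + 2 × 4 = 314.
Non-drop label index = 312995 + 314 = 313309; at 30 labels/s that is 02:54:03:19, i.e. DF 02:54:03;19.

02:54:03;19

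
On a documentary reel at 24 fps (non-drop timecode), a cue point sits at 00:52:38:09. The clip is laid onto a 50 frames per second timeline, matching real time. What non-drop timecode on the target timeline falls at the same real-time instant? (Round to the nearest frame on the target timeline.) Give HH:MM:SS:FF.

Source frame index: (0×3600 + 52×60 + 38) × 24 + 9 = 75801.
Real time: 75801 / (24) = 25267/8 s.
Target frame: (25267/8) × (50) = 631675/4 ≈ 157918.750 → 157919.
At 50 labels/s: frame 157919 → 00:52:38:19.

00:52:38:19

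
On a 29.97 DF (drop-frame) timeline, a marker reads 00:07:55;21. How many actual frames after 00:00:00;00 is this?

14257

As if non-drop at 30 labels/s: (0 × 3600 + 7 × 60 + 55) × 30 + 21 = 14271.
Minute boundaries passed: 7; those not divisible by 10: 7 − 0 = 7; dropped labels = 2 × 7 = 14.
Actual frame index = 14271 − 14 = 14257.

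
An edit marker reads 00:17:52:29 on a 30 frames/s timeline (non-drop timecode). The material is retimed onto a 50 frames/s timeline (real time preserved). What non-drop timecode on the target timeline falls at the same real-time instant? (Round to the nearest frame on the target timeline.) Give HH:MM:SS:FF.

Source frame index: (0×3600 + 17×60 + 52) × 30 + 29 = 32189.
Real time: 32189 / (30) = 32189/30 s.
Target frame: (32189/30) × (50) = 160945/3 ≈ 53648.333 → 53648.
At 50 labels/s: frame 53648 → 00:17:52:48.

00:17:52:48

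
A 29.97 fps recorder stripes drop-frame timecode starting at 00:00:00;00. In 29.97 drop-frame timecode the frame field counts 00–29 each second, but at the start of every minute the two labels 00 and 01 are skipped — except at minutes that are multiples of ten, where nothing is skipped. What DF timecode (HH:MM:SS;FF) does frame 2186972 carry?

Each 10-minute DF block holds 10 × 60 × 30 − 9 × 2 = 17982 frames. 2186972 ÷ 17982 → 121 full blocks, remainder 11150.
Within the partial block the first minute is 1800 frames and each further minute 1798, so 6 further minute boundaries passed. Total skipped labels = 18 × 121 + 2 × 6 = 2190.
Non-drop label index = 2186972 + 2190 = 2189162; at 30 labels/s that is 20:16:12:02, i.e. DF 20:16:12;02.

20:16:12;02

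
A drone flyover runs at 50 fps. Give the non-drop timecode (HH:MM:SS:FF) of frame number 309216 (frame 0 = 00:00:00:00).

309216 ÷ 50 = 6184 full seconds, remainder 16 frames.
6184 s = 1 h 43 min 4 s.
Timecode: 01:43:04:16.

01:43:04:16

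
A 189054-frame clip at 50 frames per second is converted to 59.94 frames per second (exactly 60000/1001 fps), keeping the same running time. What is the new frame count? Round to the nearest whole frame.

226638 frames

Frames at target rate = 189054 × (60000/1001) / (50) = 226864800/1001 ≈ 226638.162.
Nearest whole frame: 226638.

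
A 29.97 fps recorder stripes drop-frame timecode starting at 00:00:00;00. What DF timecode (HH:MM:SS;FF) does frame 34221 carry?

Ten DF minutes hold 17982 frames, so frame 34221 lies in block 1 (frames 17982–35963) with 16239 frames into that block.
The block's first minute is 1800 frames and the rest 1798 each; 16239 frames reaches minute 9, so 1 × 18 + 9 × 2 = 36 labels have been skipped so far.
Adding those back, label number 34221 + 36 = 34257 at 30 labels/s is 1141 s + 27 f = 0 h 19 min 1 s frame 27, i.e. 00:19:01;27.

00:19:01;27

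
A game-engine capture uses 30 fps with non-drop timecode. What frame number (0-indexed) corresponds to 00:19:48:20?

35660

Total seconds to the label: (0 × 3600 + 19 × 60 + 48) = 1188.
Frame index = 1188 × 30 + 20 = 35660.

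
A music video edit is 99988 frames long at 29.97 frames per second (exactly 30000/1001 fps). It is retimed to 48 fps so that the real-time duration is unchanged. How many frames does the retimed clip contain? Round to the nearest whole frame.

160141 frames

Frames at target rate = 99988 × (48) / (30000/1001) = 100087988/625 ≈ 160140.781.
Nearest whole frame: 160141.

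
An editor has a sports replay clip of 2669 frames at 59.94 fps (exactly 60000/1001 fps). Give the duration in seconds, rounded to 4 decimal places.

44.5278 seconds

Running time = 2669 × 1001/60000 = 2671669/60000 s ≈ 44.5278 s.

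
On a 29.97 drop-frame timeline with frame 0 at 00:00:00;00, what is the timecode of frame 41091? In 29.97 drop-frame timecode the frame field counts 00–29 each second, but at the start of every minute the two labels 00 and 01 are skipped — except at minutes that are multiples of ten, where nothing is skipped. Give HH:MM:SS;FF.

Ten DF minutes hold 17982 frames, so frame 41091 lies in block 2 (frames 35964–53945) with 5127 frames into that block.
The block's first minute is 1800 frames and the rest 1798 each; 5127 frames reaches minute 2, so 2 × 18 + 2 × 2 = 40 labels have been skipped so far.
Adding those back, label number 41091 + 40 = 41131 at 30 labels/s is 1371 s + 1 f = 0 h 22 min 51 s frame 1, i.e. 00:22:51;01.

00:22:51;01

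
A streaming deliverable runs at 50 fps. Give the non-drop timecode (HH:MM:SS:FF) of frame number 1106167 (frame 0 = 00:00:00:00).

06:08:43:17

1106167 ÷ 50 = 22123 full seconds, remainder 17 frames.
22123 s = 6 h 8 min 43 s.
Timecode: 06:08:43:17.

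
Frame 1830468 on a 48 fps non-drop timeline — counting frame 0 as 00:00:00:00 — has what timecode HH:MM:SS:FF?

1830468 ÷ 48 = 38134 full seconds, remainder 36 frames.
38134 s = 10 h 35 min 34 s.
Timecode: 10:35:34:36.

10:35:34:36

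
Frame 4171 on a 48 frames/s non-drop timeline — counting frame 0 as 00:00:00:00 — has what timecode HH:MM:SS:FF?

4171 ÷ 48 = 86 full seconds, remainder 43 frames.
86 s = 0 h 1 min 26 s.
Timecode: 00:01:26:43.

00:01:26:43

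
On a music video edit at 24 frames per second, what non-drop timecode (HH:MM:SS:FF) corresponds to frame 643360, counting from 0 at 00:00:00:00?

07:26:46:16

643360 ÷ 24 = 26806 full seconds, remainder 16 frames.
26806 s = 7 h 26 min 46 s.
Timecode: 07:26:46:16.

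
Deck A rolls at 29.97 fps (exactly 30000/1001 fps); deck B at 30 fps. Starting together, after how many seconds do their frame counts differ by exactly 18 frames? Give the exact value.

The gap grows by |30 − 30000/1001| = 30/1001 frames per second.
Time for a 18-frame gap: 18 ÷ (30/1001) = 600.6 s.

600.6 seconds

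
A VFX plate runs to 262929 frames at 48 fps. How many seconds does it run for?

5477.6875 seconds

Running time = 262929 / (48) = 5477.6875 s.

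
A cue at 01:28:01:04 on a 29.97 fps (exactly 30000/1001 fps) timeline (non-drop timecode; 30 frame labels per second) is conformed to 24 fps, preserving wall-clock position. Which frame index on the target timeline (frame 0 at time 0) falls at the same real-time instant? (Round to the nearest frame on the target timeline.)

frame 126874

Source frame index: (1×3600 + 28×60 + 1) × 30 + 4 = 158434.
Real time: 158434 / (30000/1001) = 79296217/15000 s.
Target frame: (79296217/15000) × (24) = 79296217/625 ≈ 126873.947 → 126874.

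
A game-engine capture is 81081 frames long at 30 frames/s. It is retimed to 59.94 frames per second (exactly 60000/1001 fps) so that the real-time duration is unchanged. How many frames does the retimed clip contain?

162000 frames

Target frames = source frames × (target rate / source rate) = 81081 × (60000/1001)/(30) = 81081 × 2000/1001 = 162000.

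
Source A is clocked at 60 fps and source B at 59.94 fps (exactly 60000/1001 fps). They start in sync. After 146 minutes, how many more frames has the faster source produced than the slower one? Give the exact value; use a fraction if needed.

525600/1001 frames

146 min = 8760 s.
A emits 60 × 8760 = 525600 frames; B emits 60000/1001 × 8760 = 525600000/1001.
Difference = 525600/1001 frames (≈ 525.0749); B is behind A.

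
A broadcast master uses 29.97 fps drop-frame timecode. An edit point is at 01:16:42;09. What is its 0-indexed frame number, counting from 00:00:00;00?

137931

Complete 10-minute blocks: 7, each 17982 frames → 125874.
Remaining 6 whole minutes in the current block: 1800 + 5 × 1798 = 10790 frames.
Within the current minute: 42 × 30 + 9 − 2 = 1267 (labels ;00/;01 skipped at this minute). Total = 125874 + 10790 + 1267 = 137931.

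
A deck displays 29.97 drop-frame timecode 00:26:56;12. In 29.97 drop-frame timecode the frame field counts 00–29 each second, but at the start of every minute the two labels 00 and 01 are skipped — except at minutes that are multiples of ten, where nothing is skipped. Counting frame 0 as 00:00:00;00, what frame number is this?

Complete 10-minute blocks: 2, each 17982 frames → 35964.
Remaining 6 whole minutes in the current block: 1800 + 5 × 1798 = 10790 frames.
Within the current minute: 56 × 30 + 12 − 2 = 1690 (labels ;00/;01 skipped at this minute). Total = 35964 + 10790 + 1690 = 48444.

48444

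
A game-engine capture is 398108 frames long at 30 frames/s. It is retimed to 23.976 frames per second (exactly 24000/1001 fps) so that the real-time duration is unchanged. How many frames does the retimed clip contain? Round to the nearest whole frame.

Frames at target rate = 398108 × (24000/1001) / (30) = 318486400/1001 ≈ 318168.232.
Nearest whole frame: 318168.

318168 frames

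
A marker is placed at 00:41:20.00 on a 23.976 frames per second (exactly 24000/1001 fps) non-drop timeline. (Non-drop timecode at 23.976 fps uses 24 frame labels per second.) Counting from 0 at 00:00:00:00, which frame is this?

Total seconds to the label: (0 × 3600 + 41 × 60 + 20) = 2480.
Frame index = 2480 × 24 + 0 = 59520.

frame 59520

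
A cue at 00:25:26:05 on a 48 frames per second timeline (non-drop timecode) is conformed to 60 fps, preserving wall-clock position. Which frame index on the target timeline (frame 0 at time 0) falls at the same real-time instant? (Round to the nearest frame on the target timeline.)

frame 91566

Source frame index: (0×3600 + 25×60 + 26) × 48 + 5 = 73253.
Real time: 73253 / (48) = 73253/48 s.
Target frame: (73253/48) × (60) = 366265/4 ≈ 91566.250 → 91566.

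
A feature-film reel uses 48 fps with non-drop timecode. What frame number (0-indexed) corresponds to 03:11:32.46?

Total seconds to the label: (3 × 3600 + 11 × 60 + 32) = 11492.
Frame index = 11492 × 48 + 46 = 551662.

551662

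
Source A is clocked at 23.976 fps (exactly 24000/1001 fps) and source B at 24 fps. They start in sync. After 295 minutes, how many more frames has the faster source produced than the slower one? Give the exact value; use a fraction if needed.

295 min = 17700 s.
A emits 24000/1001 × 17700 = 424800000/1001 frames; B emits 24 × 17700 = 424800.
Difference = 424800/1001 frames (≈ 424.3756); B is ahead of A.

424800/1001 frames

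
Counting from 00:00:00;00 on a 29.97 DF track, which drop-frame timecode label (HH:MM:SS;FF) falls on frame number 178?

Each 10-minute DF block holds 10 × 60 × 30 − 9 × 2 = 17982 frames. 178 ÷ 17982 → 0 full blocks, remainder 178.
Within the partial block the first minute is 1800 frames and each further minute 1798, so 0 further minute boundaries passed. Total skipped labels = 18 × 0 + 2 × 0 = 0.
Non-drop label index = 178 + 0 = 178; at 30 labels/s that is 00:00:05:28, i.e. DF 00:00:05;28.

00:00:05;28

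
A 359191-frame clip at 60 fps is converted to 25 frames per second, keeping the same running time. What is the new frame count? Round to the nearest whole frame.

149663 frames

Frames at target rate = 359191 × (25) / (60) = 1795955/12 ≈ 149662.917.
Nearest whole frame: 149663.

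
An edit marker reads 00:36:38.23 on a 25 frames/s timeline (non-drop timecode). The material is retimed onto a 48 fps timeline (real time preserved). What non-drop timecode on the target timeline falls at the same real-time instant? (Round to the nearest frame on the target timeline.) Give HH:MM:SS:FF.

00:36:38:44

Source frame index: (0×3600 + 36×60 + 38) × 25 + 23 = 54973.
Real time: 54973 / (25) = 54973/25 s.
Target frame: (54973/25) × (48) = 2638704/25 ≈ 105548.160 → 105548.
At 48 labels/s: frame 105548 → 00:36:38:44.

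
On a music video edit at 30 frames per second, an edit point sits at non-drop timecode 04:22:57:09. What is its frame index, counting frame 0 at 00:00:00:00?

Total seconds to the label: (4 × 3600 + 22 × 60 + 57) = 15777.
Frame index = 15777 × 30 + 9 = 473319.

473319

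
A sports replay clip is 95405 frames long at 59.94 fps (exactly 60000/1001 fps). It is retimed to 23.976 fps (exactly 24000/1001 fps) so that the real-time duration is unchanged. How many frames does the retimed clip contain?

38162 frames

Target frames = source frames × (target rate / source rate) = 95405 × (24000/1001)/(60000/1001) = 95405 × 2/5 = 38162.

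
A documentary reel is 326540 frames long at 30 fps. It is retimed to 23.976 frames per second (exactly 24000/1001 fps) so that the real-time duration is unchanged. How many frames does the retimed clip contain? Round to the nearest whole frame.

260971 frames

Frames at target rate = 326540 × (24000/1001) / (30) = 261232000/1001 ≈ 260971.029.
Nearest whole frame: 260971.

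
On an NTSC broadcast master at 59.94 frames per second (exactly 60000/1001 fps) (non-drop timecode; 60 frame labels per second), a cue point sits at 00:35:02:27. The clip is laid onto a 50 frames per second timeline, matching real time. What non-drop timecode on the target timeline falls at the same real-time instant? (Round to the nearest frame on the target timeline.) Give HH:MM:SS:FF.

Source frame index: (0×3600 + 35×60 + 2) × 60 + 27 = 126147.
Real time: 126147 / (60000/1001) = 42091049/20000 s.
Target frame: (42091049/20000) × (50) = 42091049/400 ≈ 105227.622 → 105228.
At 50 labels/s: frame 105228 → 00:35:04:28.

00:35:04:28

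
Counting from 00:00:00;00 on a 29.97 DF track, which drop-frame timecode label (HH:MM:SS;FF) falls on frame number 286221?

Each 10-minute DF block holds 10 × 60 × 30 − 9 × 2 = 17982 frames. 286221 ÷ 17982 → 15 full blocks, remainder 16491.
Within the partial block the first minute is 1800 frames and each further minute 1798, so 9 further minute boundaries passed. Total skipped labels = 18 × 15 + 2 × 9 = 288.
Non-drop label index = 286221 + 288 = 286509; at 30 labels/s that is 02:39:10:09, i.e. DF 02:39:10;09.

02:39:10;09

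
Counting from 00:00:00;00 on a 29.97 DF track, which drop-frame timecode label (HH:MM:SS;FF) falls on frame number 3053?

Each 10-minute DF block holds 10 × 60 × 30 − 9 × 2 = 17982 frames. 3053 ÷ 17982 → 0 full blocks, remainder 3053.
Within the partial block the first minute is 1800 frames and each further minute 1798, so 1 further minute boundary passed. Total skipped labels = 18 × 0 + 2 × 1 = 2.
Non-drop label index = 3053 + 2 = 3055; at 30 labels/s that is 00:01:41:25, i.e. DF 00:01:41;25.

00:01:41;25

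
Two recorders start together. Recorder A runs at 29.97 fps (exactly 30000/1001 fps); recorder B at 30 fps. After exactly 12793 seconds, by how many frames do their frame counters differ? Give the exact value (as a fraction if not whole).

A emits 30000/1001 × 12793 = 34890000/91 frames; B emits 30 × 12793 = 383790.
Difference = 34890/91 frames (≈ 383.4066); B is ahead of A.

34890/91 frames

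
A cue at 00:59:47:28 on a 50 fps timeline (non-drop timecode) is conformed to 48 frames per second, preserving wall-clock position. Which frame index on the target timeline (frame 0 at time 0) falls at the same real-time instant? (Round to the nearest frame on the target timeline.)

frame 172203

Source frame index: (0×3600 + 59×60 + 47) × 50 + 28 = 179378.
Real time: 179378 / (50) = 89689/25 s.
Target frame: (89689/25) × (48) = 4305072/25 ≈ 172202.880 → 172203.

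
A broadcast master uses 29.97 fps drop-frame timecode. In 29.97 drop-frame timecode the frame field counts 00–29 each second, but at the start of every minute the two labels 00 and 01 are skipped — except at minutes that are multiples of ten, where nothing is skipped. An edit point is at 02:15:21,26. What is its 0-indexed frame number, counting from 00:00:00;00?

As if non-drop at 30 labels/s: (2 × 3600 + 15 × 60 + 21) × 30 + 26 = 243656.
Minute boundaries passed: 135; those not divisible by 10: 135 − 13 = 122; dropped labels = 2 × 122 = 244.
Actual frame index = 243656 − 244 = 243412.

243412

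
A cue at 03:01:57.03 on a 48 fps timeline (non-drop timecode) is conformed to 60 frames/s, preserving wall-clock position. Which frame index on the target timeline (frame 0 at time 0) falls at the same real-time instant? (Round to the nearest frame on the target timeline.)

frame 655024

Source frame index: (3×3600 + 1×60 + 57) × 48 + 3 = 524019.
Real time: 524019 / (48) = 174673/16 s.
Target frame: (174673/16) × (60) = 2620095/4 ≈ 655023.750 → 655024.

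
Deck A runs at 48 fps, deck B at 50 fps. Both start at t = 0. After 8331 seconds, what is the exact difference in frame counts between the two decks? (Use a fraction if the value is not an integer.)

16662 frames

A emits 48 × 8331 = 399888 frames; B emits 50 × 8331 = 416550.
Difference = 16662 frames; B is ahead of A.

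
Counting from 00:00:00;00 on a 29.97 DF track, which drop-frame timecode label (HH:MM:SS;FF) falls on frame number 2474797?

Ten DF minutes hold 17982 frames, so frame 2474797 lies in block 137 (frames 2463534–2481515) with 11263 frames into that block.
The block's first minute is 1800 frames and the rest 1798 each; 11263 frames reaches minute 6, so 137 × 18 + 6 × 2 = 2478 labels have been skipped so far.
Adding those back, label number 2474797 + 2478 = 2477275 at 30 labels/s is 82575 s + 25 f = 22 h 56 min 15 s frame 25, i.e. 22:56:15;25.

22:56:15;25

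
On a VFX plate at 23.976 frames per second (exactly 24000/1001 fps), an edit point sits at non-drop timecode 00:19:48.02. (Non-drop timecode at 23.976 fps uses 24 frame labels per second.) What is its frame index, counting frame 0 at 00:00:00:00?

Total seconds to the label: (0 × 3600 + 19 × 60 + 48) = 1188.
Frame index = 1188 × 24 + 2 = 28514.

28514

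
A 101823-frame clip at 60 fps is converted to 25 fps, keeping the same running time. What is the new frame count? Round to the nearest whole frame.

Frames at target rate = 101823 × (25) / (60) = 169705/4 ≈ 42426.250.
Nearest whole frame: 42426.

42426 frames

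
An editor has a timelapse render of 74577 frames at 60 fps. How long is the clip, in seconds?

1242.95 seconds

Running time = 74577 / (60) = 1242.95 s.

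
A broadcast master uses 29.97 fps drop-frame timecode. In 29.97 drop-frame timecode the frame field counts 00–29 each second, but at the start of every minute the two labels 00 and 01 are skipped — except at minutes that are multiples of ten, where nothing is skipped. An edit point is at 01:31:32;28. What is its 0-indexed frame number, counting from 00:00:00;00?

164624

As if non-drop at 30 labels/s: (1 × 3600 + 31 × 60 + 32) × 30 + 28 = 164788.
Minute boundaries passed: 91; those not divisible by 10: 91 − 9 = 82; dropped labels = 2 × 82 = 164.
Actual frame index = 164788 − 164 = 164624.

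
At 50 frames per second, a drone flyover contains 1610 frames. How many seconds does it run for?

Running time = 1610 / (50) = 32.2 s.

32.2 seconds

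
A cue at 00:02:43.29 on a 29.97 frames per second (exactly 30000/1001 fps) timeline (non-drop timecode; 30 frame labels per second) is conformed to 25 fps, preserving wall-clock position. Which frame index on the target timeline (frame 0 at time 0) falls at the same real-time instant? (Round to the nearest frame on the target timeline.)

Source frame index: (0×3600 + 2×60 + 43) × 30 + 29 = 4919.
Real time: 4919 / (30000/1001) = 4923919/30000 s.
Target frame: (4923919/30000) × (25) = 4923919/1200 ≈ 4103.266 → 4103.

frame 4103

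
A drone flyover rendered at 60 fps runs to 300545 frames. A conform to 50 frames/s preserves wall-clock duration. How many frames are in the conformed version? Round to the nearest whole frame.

Frames at target rate = 300545 × (50) / (60) = 1502725/6 ≈ 250454.167.
Nearest whole frame: 250454.

250454 frames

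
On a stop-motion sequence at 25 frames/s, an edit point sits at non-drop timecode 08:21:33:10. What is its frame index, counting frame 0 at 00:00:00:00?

Total seconds to the label: (8 × 3600 + 21 × 60 + 33) = 30093.
Frame index = 30093 × 25 + 10 = 752335.

frame 752335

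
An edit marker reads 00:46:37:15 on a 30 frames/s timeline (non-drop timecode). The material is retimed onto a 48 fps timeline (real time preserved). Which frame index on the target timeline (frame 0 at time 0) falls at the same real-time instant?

Source frame index: (0×3600 + 46×60 + 37) × 30 + 15 = 83925.
Real time: 83925 / (30) = 5595/2 s.
Target frame: (5595/2) × (48) = 134280.

frame 134280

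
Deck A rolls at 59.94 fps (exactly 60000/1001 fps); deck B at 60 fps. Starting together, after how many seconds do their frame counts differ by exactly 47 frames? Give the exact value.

The gap grows by |60 − 60000/1001| = 60/1001 frames per second.
Time for a 47-frame gap: 47 ÷ (60/1001) = 47047/60 s.

47047/60 seconds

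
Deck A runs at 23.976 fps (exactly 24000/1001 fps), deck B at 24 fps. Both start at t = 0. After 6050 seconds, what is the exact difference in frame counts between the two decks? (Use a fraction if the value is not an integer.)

A emits 24000/1001 × 6050 = 13200000/91 frames; B emits 24 × 6050 = 145200.
Difference = 13200/91 frames (≈ 145.0549); B is ahead of A.

13200/91 frames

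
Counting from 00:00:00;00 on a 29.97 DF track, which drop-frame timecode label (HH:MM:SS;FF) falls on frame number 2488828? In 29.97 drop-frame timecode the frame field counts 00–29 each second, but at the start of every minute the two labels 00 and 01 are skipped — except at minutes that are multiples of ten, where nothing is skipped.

Each 10-minute DF block holds 10 × 60 × 30 − 9 × 2 = 17982 frames. 2488828 ÷ 17982 → 138 full blocks, remainder 7312.
Within the partial block the first minute is 1800 frames and each further minute 1798, so 4 further minute boundaries passed. Total skipped labels = 18 × 138 + 2 × 4 = 2492.
Non-drop label index = 2488828 + 2492 = 2491320; at 30 labels/s that is 23:04:04:00, i.e. DF 23:04:04;00.

23:04:04;00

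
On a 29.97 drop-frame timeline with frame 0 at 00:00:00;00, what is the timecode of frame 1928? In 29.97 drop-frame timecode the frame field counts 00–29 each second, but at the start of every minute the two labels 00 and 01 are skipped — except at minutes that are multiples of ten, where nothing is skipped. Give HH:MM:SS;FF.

Ten DF minutes hold 17982 frames, so frame 1928 lies in block 0 (frames 0–17981) with 1928 frames into that block.
The block's first minute is 1800 frames and the rest 1798 each; 1928 frames reaches minute 1, so 0 × 18 + 1 × 2 = 2 labels have been skipped so far.
Adding those back, label number 1928 + 2 = 1930 at 30 labels/s is 64 s + 10 f = 0 h 1 min 4 s frame 10, i.e. 00:01:04;10.

00:01:04;10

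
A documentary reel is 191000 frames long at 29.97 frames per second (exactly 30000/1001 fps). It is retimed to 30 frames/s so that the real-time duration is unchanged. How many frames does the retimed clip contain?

Target frames = source frames × (target rate / source rate) = 191000 × (30)/(30000/1001) = 191000 × 1001/1000 = 191191.

191191 frames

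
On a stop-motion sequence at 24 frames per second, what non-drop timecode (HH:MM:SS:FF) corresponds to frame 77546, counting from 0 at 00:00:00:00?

77546 ÷ 24 = 3231 full seconds, remainder 2 frames.
3231 s = 0 h 53 min 51 s.
Timecode: 00:53:51:02.

00:53:51:02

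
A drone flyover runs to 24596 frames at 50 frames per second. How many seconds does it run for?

491.92 seconds

Running time = 24596 / (50) = 491.92 s.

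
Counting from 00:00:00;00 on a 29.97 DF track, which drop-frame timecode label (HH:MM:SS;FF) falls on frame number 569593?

Each 10-minute DF block holds 10 × 60 × 30 − 9 × 2 = 17982 frames. 569593 ÷ 17982 → 31 full blocks, remainder 12151.
Within the partial block the first minute is 1800 frames and each further minute 1798, so 6 further minute boundaries passed. Total skipped labels = 18 × 31 + 2 × 6 = 570.
Non-drop label index = 569593 + 570 = 570163; at 30 labels/s that is 05:16:45:13, i.e. DF 05:16:45;13.

05:16:45;13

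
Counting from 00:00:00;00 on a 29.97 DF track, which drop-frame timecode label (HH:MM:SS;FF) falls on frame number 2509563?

23:15:35;25

Each 10-minute DF block holds 10 × 60 × 30 − 9 × 2 = 17982 frames. 2509563 ÷ 17982 → 139 full blocks, remainder 10065.
Within the partial block the first minute is 1800 frames and each further minute 1798, so 5 further minute boundaries passed. Total skipped labels = 18 × 139 + 2 × 5 = 2512.
Non-drop label index = 2509563 + 2512 = 2512075; at 30 labels/s that is 23:15:35:25, i.e. DF 23:15:35;25.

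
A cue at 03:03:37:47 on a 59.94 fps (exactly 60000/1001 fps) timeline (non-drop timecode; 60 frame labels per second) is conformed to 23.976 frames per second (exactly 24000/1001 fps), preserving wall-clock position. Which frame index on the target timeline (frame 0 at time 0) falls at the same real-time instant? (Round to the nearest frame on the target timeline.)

frame 264427

Source frame index: (3×3600 + 3×60 + 37) × 60 + 47 = 661067.
Real time: 661067 / (60000/1001) = 661728067/60000 s.
Target frame: (661728067/60000) × (24000/1001) = 1322134/5 ≈ 264426.800 → 264427.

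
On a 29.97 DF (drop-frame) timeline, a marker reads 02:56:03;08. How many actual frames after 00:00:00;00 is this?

316580

Complete 10-minute blocks: 17, each 17982 frames → 305694.
Remaining 6 whole minutes in the current block: 1800 + 5 × 1798 = 10790 frames.
Within the current minute: 3 × 30 + 8 − 2 = 96 (labels ;00/;01 skipped at this minute). Total = 305694 + 10790 + 96 = 316580.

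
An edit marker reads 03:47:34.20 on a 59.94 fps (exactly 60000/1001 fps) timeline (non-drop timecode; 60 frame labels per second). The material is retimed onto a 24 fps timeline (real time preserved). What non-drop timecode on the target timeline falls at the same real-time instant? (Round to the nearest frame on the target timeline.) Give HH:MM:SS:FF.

03:47:48:00

Source frame index: (3×3600 + 47×60 + 34) × 60 + 20 = 819260.
Real time: 819260 / (60000/1001) = 41003963/3000 s.
Target frame: (41003963/3000) × (24) = 41003963/125 ≈ 328031.704 → 328032.
At 24 labels/s: frame 328032 → 03:47:48:00.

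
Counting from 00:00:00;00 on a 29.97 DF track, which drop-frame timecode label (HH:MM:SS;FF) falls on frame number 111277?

Each 10-minute DF block holds 10 × 60 × 30 − 9 × 2 = 17982 frames. 111277 ÷ 17982 → 6 full blocks, remainder 3385.
Within the partial block the first minute is 1800 frames and each further minute 1798, so 1 further minute boundary passed. Total skipped labels = 18 × 6 + 2 × 1 = 110.
Non-drop label index = 111277 + 110 = 111387; at 30 labels/s that is 01:01:52:27, i.e. DF 01:01:52;27.

01:01:52;27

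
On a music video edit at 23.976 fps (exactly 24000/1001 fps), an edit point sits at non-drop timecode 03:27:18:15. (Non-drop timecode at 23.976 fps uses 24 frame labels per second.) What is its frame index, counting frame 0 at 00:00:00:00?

Total seconds to the label: (3 × 3600 + 27 × 60 + 18) = 12438.
Frame index = 12438 × 24 + 15 = 298527.

298527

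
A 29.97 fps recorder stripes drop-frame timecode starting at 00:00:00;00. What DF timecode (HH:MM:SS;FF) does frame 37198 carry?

00:20:41;04

Ten DF minutes hold 17982 frames, so frame 37198 lies in block 2 (frames 35964–53945) with 1234 frames into that block.
The block's first minute is 1800 frames and the rest 1798 each; 1234 frames reaches minute 0, so 2 × 18 + 0 × 2 = 36 labels have been skipped so far.
Adding those back, label number 37198 + 36 = 37234 at 30 labels/s is 1241 s + 4 f = 0 h 20 min 41 s frame 4, i.e. 00:20:41;04.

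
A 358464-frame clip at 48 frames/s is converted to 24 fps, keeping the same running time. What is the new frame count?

179232 frames

Target frames = source frames × (target rate / source rate) = 358464 × (24)/(48) = 358464 × 1/2 = 179232.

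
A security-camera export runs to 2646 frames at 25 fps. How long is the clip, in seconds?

Running time = 2646 / (25) = 105.84 s.

105.84 seconds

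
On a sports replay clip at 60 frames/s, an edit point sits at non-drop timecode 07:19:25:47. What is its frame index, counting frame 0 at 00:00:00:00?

Total seconds to the label: (7 × 3600 + 19 × 60 + 25) = 26365.
Frame index = 26365 × 60 + 47 = 1581947.

frame 1581947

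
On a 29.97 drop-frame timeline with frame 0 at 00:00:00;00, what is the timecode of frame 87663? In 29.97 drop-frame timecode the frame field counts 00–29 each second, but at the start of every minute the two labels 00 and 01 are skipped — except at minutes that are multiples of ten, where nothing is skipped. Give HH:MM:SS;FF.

00:48:45;01

Ten DF minutes hold 17982 frames, so frame 87663 lies in block 4 (frames 71928–89909) with 15735 frames into that block.
The block's first minute is 1800 frames and the rest 1798 each; 15735 frames reaches minute 8, so 4 × 18 + 8 × 2 = 88 labels have been skipped so far.
Adding those back, label number 87663 + 88 = 87751 at 30 labels/s is 2925 s + 1 f = 0 h 48 min 45 s frame 1, i.e. 00:48:45;01.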